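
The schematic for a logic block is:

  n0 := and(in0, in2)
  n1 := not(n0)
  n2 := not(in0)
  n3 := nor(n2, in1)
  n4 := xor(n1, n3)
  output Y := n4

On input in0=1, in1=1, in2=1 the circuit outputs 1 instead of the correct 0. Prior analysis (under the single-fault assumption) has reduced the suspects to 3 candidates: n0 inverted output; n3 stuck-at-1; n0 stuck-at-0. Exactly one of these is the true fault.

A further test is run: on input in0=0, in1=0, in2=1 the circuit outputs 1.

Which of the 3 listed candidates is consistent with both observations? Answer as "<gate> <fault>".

n0 stuck-at-0

Evaluate each candidate on input in0=0, in1=0, in2=1:
  n0 inverted output: n0=1 [inverted output], n1=0, n2=1, n3=0, n4=0 → 0 — eliminated
  n3 stuck-at-1: n0=0, n1=1, n2=1, n3=1 [stuck-at-1], n4=0 → 0 — eliminated
  n0 stuck-at-0: n0=0 [stuck-at-0], n1=1, n2=1, n3=0, n4=1 → 1 — matches
Only n0 stuck-at-0 reproduces the observed 1.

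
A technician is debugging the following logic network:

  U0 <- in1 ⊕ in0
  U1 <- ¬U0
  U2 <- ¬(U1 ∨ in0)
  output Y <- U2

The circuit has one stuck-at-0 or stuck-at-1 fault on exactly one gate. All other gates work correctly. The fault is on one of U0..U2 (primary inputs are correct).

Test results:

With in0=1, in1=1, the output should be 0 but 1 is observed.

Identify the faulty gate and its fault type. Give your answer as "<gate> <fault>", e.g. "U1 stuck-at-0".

U2 stuck-at-1

Fault-free values for test 1 (in0=1, in1=1): U0=0, U1=1, U2=0, giving Y=0. Observed 1.
Test 1: faults giving observed 1 are {U2 stuck-at-1}.
Only U2 stuck-at-1 is consistent with every test.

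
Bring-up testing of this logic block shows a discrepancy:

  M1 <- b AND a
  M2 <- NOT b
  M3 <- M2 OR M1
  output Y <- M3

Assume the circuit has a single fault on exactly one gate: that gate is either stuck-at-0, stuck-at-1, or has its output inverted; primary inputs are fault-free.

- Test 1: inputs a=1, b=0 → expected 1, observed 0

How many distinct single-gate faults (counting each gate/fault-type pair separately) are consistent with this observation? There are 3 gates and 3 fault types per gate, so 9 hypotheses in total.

4

Fault-free: M1=0, M2=1, M3=1 → 1. Observed 0.
  M1 stuck-at-0: output 1 ✗
  M1 stuck-at-1: output 1 ✗
  M1 inverted output: output 1 ✗
  M2 stuck-at-0: output 0 ✓
  M2 stuck-at-1: output 1 ✗
  M2 inverted output: output 0 ✓
  M3 stuck-at-0: output 0 ✓
  M3 stuck-at-1: output 1 ✗
  M3 inverted output: output 0 ✓
Consistent faults: {M2 stuck-at-0, M2 inverted output, M3 stuck-at-0, M3 inverted output} — 4 in all.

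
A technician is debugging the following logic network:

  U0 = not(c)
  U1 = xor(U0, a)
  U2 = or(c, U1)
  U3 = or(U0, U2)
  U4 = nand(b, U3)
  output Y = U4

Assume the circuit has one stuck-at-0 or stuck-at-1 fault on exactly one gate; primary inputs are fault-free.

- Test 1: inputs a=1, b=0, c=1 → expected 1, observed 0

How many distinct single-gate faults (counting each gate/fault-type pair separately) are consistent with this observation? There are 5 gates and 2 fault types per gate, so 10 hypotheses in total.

1

Fault-free: U0=0, U1=1, U2=1, U3=1, U4=1 → 1. Observed 0.
  U0 stuck-at-0: output 1 ✗
  U0 stuck-at-1: output 1 ✗
  U1 stuck-at-0: output 1 ✗
  U1 stuck-at-1: output 1 ✗
  U2 stuck-at-0: output 1 ✗
  U2 stuck-at-1: output 1 ✗
  U3 stuck-at-0: output 1 ✗
  U3 stuck-at-1: output 1 ✗
  U4 stuck-at-0: output 0 ✓
  U4 stuck-at-1: output 1 ✗
Consistent faults: {U4 stuck-at-0} — 1 in all.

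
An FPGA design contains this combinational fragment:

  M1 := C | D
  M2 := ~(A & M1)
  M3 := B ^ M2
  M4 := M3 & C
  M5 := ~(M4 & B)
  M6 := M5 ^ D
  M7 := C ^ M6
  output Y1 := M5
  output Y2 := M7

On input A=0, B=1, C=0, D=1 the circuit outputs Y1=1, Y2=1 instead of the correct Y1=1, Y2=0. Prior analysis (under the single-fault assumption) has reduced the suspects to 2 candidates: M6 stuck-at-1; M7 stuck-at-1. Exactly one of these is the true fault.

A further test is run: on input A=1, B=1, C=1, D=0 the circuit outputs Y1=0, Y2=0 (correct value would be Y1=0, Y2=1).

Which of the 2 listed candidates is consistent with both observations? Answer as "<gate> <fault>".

M6 stuck-at-1

Evaluate each candidate on input A=1, B=1, C=1, D=0:
  M6 stuck-at-1: M1=1, M2=0, M3=1, M4=1, M5=0, M6=1 [stuck-at-1], M7=0 → Y1=0, Y2=0 — matches
  M7 stuck-at-1: M1=1, M2=0, M3=1, M4=1, M5=0, M6=0, M7=1 [stuck-at-1] → Y1=0, Y2=1 — eliminated
Only M6 stuck-at-1 reproduces the observed Y1=0, Y2=0.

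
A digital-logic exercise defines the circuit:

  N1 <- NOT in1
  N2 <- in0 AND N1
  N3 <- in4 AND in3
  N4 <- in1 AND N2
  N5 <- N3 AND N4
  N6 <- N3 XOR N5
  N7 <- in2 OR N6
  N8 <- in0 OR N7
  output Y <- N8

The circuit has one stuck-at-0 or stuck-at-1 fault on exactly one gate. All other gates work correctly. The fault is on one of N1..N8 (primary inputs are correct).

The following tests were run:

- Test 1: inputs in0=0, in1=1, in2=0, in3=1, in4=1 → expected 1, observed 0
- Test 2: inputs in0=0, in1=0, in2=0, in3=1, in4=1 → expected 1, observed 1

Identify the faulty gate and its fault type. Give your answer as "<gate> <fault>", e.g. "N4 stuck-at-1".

N2 stuck-at-1

Fault-free values for test 1 (in0=0, in1=1, in2=0, in3=1, in4=1): N1=0, N2=0, N3=1, N4=0, N5=0, N6=1, N7=1, N8=1, giving Y=1. Observed 0.
Test 1: faults giving observed 0 are {N2 stuck-at-1, N3 stuck-at-0, N4 stuck-at-1, N5 stuck-at-1, N6 stuck-at-0, N7 stuck-at-0, N8 stuck-at-0}.
Test 2 (in0=0, in1=0, in2=0, in3=1, in4=1): fault-free N1=1, N2=0, N3=1, N4=0, N5=0, N6=1, N7=1, N8=1 → 1; observed 1. Eliminates N3 stuck-at-0, N4 stuck-at-1, N5 stuck-at-1, N6 stuck-at-0, N7 stuck-at-0, N8 stuck-at-0.
Only N2 stuck-at-1 is consistent with every test.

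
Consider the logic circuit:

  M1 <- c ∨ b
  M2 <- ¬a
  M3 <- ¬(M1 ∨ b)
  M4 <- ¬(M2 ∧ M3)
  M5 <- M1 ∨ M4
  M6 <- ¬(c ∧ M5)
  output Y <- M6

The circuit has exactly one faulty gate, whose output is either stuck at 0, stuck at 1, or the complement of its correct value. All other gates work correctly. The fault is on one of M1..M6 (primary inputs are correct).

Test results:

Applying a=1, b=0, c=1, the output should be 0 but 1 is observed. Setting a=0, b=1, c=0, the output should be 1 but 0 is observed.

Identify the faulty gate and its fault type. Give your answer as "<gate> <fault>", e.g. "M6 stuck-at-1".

M6 inverted output

Fault-free values for test 1 (a=1, b=0, c=1): M1=1, M2=0, M3=0, M4=1, M5=1, M6=0, giving Y=0. Observed 1.
Test 1: faults giving observed 1 are {M5 stuck-at-0, M5 inverted output, M6 stuck-at-1, M6 inverted output}.
Test 2 (a=0, b=1, c=0): fault-free M1=1, M2=1, M3=0, M4=1, M5=1, M6=1 → 1; observed 0. Eliminates M5 stuck-at-0, M5 inverted output, M6 stuck-at-1.
Only M6 inverted output is consistent with every test.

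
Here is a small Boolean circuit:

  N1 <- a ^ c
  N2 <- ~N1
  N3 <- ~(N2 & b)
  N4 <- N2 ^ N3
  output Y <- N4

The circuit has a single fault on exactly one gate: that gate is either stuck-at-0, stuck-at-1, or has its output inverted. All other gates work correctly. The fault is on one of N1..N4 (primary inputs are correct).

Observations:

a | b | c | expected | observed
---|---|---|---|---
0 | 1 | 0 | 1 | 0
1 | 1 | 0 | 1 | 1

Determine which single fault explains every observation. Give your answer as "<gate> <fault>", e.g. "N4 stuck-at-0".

N3 stuck-at-1

Fault-free values for test 1 (a=0, b=1, c=0): N1=0, N2=1, N3=0, N4=1, giving Y=1. Observed 0.
Test 1: faults giving observed 0 are {N3 stuck-at-1, N3 inverted output, N4 stuck-at-0, N4 inverted output}.
Test 2 (a=1, b=1, c=0): fault-free N1=1, N2=0, N3=1, N4=1 → 1; observed 1. Eliminates N3 inverted output, N4 stuck-at-0, N4 inverted output.
Only N3 stuck-at-1 is consistent with every test.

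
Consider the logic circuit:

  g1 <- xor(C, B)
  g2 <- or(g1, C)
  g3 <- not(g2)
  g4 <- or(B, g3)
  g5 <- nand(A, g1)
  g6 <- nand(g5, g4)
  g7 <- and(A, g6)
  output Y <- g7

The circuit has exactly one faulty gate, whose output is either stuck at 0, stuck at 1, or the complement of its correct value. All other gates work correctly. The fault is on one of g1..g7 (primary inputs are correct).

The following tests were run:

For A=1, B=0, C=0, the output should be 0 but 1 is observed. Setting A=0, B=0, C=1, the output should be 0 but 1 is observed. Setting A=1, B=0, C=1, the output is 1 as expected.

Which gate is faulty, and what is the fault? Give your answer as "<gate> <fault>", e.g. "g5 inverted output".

Fault-free values for test 1 (A=1, B=0, C=0): g1=0, g2=0, g3=1, g4=1, g5=1, g6=0, g7=0, giving Y=0. Observed 1.
Test 1: faults giving observed 1 are {g1 stuck-at-1, g1 inverted output, g2 stuck-at-1, g2 inverted output, g3 stuck-at-0, g3 inverted output, g4 stuck-at-0, g4 inverted output, g5 stuck-at-0, g5 inverted output, g6 stuck-at-1, g6 inverted output, g7 stuck-at-1, g7 inverted output}.
Test 2 (A=0, B=0, C=1): fault-free g1=1, g2=1, g3=0, g4=0, g5=1, g6=1, g7=0 → 0; observed 1. Eliminates g1 stuck-at-1, g1 inverted output, g2 stuck-at-1, g2 inverted output, g3 stuck-at-0, g3 inverted output, g4 stuck-at-0, g4 inverted output, g5 stuck-at-0, g5 inverted output, g6 stuck-at-1, g6 inverted output.
Test 3 (A=1, B=0, C=1): fault-free g1=1, g2=1, g3=0, g4=0, g5=0, g6=1, g7=1 → 1; observed 1. Eliminates g7 inverted output.
Only g7 stuck-at-1 is consistent with every test.

g7 stuck-at-1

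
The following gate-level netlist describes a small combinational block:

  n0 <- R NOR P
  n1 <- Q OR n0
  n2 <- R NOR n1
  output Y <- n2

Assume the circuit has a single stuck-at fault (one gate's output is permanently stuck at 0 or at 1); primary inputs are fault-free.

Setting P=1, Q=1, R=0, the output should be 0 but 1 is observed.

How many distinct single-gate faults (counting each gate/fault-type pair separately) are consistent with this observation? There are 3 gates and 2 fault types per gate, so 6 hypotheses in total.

Fault-free: n0=0, n1=1, n2=0 → 0. Observed 1.
  n0 stuck-at-0: output 0 ✗
  n0 stuck-at-1: output 0 ✗
  n1 stuck-at-0: output 1 ✓
  n1 stuck-at-1: output 0 ✗
  n2 stuck-at-0: output 0 ✗
  n2 stuck-at-1: output 1 ✓
Consistent faults: {n1 stuck-at-0, n2 stuck-at-1} — 2 in all.

2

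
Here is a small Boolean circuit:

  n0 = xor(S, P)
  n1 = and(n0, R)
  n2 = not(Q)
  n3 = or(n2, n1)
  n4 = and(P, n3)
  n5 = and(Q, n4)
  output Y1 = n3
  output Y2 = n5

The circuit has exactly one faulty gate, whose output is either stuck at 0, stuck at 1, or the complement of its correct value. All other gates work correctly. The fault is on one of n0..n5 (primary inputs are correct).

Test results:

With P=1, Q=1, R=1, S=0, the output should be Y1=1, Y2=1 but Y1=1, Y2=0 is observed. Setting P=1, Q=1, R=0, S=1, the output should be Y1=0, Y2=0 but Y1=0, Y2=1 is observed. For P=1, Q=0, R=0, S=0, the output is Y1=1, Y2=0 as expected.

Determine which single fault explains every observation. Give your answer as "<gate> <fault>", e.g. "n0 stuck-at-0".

Fault-free values for test 1 (P=1, Q=1, R=1, S=0): n0=1, n1=1, n2=0, n3=1, n4=1, n5=1, giving Y1=1, Y2=1. Observed Y1=1, Y2=0.
Test 1: faults giving observed Y1=1, Y2=0 are {n4 stuck-at-0, n4 inverted output, n5 stuck-at-0, n5 inverted output}.
Test 2 (P=1, Q=1, R=0, S=1): fault-free n0=0, n1=0, n2=0, n3=0, n4=0, n5=0 → Y1=0, Y2=0; observed Y1=0, Y2=1. Eliminates n4 stuck-at-0, n5 stuck-at-0.
Test 3 (P=1, Q=0, R=0, S=0): fault-free n0=1, n1=0, n2=1, n3=1, n4=1, n5=0 → Y1=1, Y2=0; observed Y1=1, Y2=0. Eliminates n5 inverted output.
Only n4 inverted output is consistent with every test.

n4 inverted output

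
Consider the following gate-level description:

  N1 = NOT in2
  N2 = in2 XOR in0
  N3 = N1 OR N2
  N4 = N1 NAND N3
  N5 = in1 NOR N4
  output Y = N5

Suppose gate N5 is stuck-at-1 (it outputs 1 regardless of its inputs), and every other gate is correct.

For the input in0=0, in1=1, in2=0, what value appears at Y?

1

Propagate with N5 forced: N1=1, N2=0, N3=1, N4=0, N5=1 [stuck-at-1].
So Y = 1. (Without the fault it would be 0.)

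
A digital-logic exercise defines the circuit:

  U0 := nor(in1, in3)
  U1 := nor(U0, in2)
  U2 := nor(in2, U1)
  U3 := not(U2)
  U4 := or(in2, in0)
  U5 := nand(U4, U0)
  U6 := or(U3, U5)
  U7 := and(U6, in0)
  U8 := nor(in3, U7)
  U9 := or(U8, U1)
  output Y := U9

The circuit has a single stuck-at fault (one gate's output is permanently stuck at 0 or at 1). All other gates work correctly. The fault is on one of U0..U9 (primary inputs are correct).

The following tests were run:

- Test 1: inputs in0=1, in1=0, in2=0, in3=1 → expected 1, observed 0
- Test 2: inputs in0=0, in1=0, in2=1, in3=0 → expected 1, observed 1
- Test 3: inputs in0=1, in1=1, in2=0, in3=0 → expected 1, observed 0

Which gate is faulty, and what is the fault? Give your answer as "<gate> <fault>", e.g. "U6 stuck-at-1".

U1 stuck-at-0

Fault-free values for test 1 (in0=1, in1=0, in2=0, in3=1): U0=0, U1=1, U2=0, U3=1, U4=1, U5=1, U6=1, U7=1, U8=0, U9=1, giving Y=1. Observed 0.
Test 1: faults giving observed 0 are {U0 stuck-at-1, U1 stuck-at-0, U9 stuck-at-0}.
Test 2 (in0=0, in1=0, in2=1, in3=0): fault-free U0=1, U1=0, U2=0, U3=1, U4=1, U5=0, U6=1, U7=0, U8=1, U9=1 → 1; observed 1. Eliminates U9 stuck-at-0.
Test 3 (in0=1, in1=1, in2=0, in3=0): fault-free U0=0, U1=1, U2=0, U3=1, U4=1, U5=1, U6=1, U7=1, U8=0, U9=1 → 1; observed 0. Eliminates U0 stuck-at-1.
Only U1 stuck-at-0 is consistent with every test.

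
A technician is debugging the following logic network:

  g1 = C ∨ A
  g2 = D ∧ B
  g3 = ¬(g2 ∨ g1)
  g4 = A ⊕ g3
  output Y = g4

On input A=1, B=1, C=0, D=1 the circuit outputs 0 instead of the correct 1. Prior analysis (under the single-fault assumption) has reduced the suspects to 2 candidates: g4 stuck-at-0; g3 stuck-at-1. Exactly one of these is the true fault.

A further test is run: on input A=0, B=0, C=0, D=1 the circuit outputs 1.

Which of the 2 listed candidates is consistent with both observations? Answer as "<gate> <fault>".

Evaluate each candidate on input A=0, B=0, C=0, D=1:
  g4 stuck-at-0: g1=0, g2=0, g3=1, g4=0 [stuck-at-0] → 0 — eliminated
  g3 stuck-at-1: g1=0, g2=0, g3=1 [stuck-at-1], g4=1 → 1 — matches
Only g3 stuck-at-1 reproduces the observed 1.

g3 stuck-at-1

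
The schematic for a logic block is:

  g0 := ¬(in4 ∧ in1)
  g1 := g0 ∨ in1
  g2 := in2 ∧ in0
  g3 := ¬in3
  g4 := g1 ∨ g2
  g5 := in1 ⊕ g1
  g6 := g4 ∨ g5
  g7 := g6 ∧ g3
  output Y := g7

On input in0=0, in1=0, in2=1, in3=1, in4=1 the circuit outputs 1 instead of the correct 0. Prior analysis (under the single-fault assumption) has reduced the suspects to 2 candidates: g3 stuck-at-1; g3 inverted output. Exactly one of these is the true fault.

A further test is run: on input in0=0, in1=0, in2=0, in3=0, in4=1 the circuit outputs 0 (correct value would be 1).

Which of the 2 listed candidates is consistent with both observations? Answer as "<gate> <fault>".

Evaluate each candidate on input in0=0, in1=0, in2=0, in3=0, in4=1:
  g3 stuck-at-1: g0=1, g1=1, g2=0, g3=1 [stuck-at-1], g4=1, g5=1, g6=1, g7=1 → 1 — eliminated
  g3 inverted output: g0=1, g1=1, g2=0, g3=0 [inverted output], g4=1, g5=1, g6=1, g7=0 → 0 — matches
Only g3 inverted output reproduces the observed 0.

g3 inverted output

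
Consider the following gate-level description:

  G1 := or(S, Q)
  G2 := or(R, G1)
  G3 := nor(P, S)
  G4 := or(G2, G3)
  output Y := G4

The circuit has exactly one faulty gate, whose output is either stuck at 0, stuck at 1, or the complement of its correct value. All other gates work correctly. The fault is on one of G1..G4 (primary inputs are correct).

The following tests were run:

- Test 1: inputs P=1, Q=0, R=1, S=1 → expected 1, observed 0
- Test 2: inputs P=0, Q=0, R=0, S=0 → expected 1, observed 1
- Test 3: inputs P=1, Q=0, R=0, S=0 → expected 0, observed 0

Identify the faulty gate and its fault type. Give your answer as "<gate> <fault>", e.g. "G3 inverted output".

Fault-free values for test 1 (P=1, Q=0, R=1, S=1): G1=1, G2=1, G3=0, G4=1, giving Y=1. Observed 0.
Test 1: faults giving observed 0 are {G2 stuck-at-0, G2 inverted output, G4 stuck-at-0, G4 inverted output}.
Test 2 (P=0, Q=0, R=0, S=0): fault-free G1=0, G2=0, G3=1, G4=1 → 1; observed 1. Eliminates G4 stuck-at-0, G4 inverted output.
Test 3 (P=1, Q=0, R=0, S=0): fault-free G1=0, G2=0, G3=0, G4=0 → 0; observed 0. Eliminates G2 inverted output.
Only G2 stuck-at-0 is consistent with every test.

G2 stuck-at-0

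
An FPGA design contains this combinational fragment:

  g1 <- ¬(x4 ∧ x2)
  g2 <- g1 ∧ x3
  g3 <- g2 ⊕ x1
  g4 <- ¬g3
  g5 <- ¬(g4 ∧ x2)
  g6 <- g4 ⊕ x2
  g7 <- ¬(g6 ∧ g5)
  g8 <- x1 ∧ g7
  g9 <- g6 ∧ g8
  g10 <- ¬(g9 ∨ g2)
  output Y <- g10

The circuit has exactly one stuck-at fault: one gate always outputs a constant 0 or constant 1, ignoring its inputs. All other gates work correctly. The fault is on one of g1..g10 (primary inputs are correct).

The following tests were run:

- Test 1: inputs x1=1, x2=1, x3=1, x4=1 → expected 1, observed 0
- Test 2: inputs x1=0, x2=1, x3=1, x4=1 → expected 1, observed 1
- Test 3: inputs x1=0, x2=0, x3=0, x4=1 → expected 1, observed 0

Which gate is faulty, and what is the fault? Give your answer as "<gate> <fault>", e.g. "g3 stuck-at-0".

g8 stuck-at-1

Fault-free values for test 1 (x1=1, x2=1, x3=1, x4=1): g1=0, g2=0, g3=1, g4=0, g5=1, g6=1, g7=0, g8=0, g9=0, g10=1, giving Y=1. Observed 0.
Test 1: faults giving observed 0 are {g1 stuck-at-1, g2 stuck-at-1, g5 stuck-at-0, g7 stuck-at-1, g8 stuck-at-1, g9 stuck-at-1, g10 stuck-at-0}.
Test 2 (x1=0, x2=1, x3=1, x4=1): fault-free g1=0, g2=0, g3=0, g4=1, g5=0, g6=0, g7=1, g8=0, g9=0, g10=1 → 1; observed 1. Eliminates g1 stuck-at-1, g2 stuck-at-1, g9 stuck-at-1, g10 stuck-at-0.
Test 3 (x1=0, x2=0, x3=0, x4=1): fault-free g1=1, g2=0, g3=0, g4=1, g5=1, g6=1, g7=0, g8=0, g9=0, g10=1 → 1; observed 0. Eliminates g5 stuck-at-0, g7 stuck-at-1.
Only g8 stuck-at-1 is consistent with every test.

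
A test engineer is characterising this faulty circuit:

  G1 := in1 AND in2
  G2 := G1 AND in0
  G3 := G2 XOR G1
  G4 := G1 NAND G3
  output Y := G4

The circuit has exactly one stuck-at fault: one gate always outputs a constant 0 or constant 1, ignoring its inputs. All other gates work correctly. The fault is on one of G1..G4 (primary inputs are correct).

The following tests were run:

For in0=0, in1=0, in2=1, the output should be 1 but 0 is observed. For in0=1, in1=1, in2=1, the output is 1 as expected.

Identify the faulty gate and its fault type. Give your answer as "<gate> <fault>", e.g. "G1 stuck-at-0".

Fault-free values for test 1 (in0=0, in1=0, in2=1): G1=0, G2=0, G3=0, G4=1, giving Y=1. Observed 0.
Test 1: faults giving observed 0 are {G1 stuck-at-1, G4 stuck-at-0}.
Test 2 (in0=1, in1=1, in2=1): fault-free G1=1, G2=1, G3=0, G4=1 → 1; observed 1. Eliminates G4 stuck-at-0.
Only G1 stuck-at-1 is consistent with every test.

G1 stuck-at-1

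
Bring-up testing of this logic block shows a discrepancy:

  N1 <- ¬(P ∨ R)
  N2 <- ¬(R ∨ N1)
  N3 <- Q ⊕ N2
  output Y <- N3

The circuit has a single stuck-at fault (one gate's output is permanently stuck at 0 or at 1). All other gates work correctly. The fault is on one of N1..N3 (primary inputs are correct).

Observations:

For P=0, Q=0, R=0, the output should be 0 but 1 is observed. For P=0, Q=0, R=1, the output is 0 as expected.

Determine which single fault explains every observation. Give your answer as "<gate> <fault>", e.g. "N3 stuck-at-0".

N1 stuck-at-0

Fault-free values for test 1 (P=0, Q=0, R=0): N1=1, N2=0, N3=0, giving Y=0. Observed 1.
Test 1: faults giving observed 1 are {N1 stuck-at-0, N2 stuck-at-1, N3 stuck-at-1}.
Test 2 (P=0, Q=0, R=1): fault-free N1=0, N2=0, N3=0 → 0; observed 0. Eliminates N2 stuck-at-1, N3 stuck-at-1.
Only N1 stuck-at-0 is consistent with every test.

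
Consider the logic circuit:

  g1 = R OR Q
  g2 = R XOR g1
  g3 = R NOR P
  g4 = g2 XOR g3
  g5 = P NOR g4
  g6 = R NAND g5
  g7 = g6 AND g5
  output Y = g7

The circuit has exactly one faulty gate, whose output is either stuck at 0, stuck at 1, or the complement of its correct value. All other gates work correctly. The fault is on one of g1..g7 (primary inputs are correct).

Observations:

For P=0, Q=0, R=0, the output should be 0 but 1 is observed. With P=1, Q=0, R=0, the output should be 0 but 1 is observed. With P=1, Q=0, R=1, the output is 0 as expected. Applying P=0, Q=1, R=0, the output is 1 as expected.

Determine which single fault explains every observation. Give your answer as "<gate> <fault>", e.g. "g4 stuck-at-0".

Fault-free values for test 1 (P=0, Q=0, R=0): g1=0, g2=0, g3=1, g4=1, g5=0, g6=1, g7=0, giving Y=0. Observed 1.
Test 1: faults giving observed 1 are {g1 stuck-at-1, g1 inverted output, g2 stuck-at-1, g2 inverted output, g3 stuck-at-0, g3 inverted output, g4 stuck-at-0, g4 inverted output, g5 stuck-at-1, g5 inverted output, g7 stuck-at-1, g7 inverted output}.
Test 2 (P=1, Q=0, R=0): fault-free g1=0, g2=0, g3=0, g4=0, g5=0, g6=1, g7=0 → 0; observed 1. Eliminates g1 stuck-at-1, g1 inverted output, g2 stuck-at-1, g2 inverted output, g3 stuck-at-0, g3 inverted output, g4 stuck-at-0, g4 inverted output.
Test 3 (P=1, Q=0, R=1): fault-free g1=1, g2=0, g3=0, g4=0, g5=0, g6=1, g7=0 → 0; observed 0. Eliminates g7 stuck-at-1, g7 inverted output.
Test 4 (P=0, Q=1, R=0): fault-free g1=1, g2=1, g3=1, g4=0, g5=1, g6=1, g7=1 → 1; observed 1. Eliminates g5 inverted output.
Only g5 stuck-at-1 is consistent with every test.

g5 stuck-at-1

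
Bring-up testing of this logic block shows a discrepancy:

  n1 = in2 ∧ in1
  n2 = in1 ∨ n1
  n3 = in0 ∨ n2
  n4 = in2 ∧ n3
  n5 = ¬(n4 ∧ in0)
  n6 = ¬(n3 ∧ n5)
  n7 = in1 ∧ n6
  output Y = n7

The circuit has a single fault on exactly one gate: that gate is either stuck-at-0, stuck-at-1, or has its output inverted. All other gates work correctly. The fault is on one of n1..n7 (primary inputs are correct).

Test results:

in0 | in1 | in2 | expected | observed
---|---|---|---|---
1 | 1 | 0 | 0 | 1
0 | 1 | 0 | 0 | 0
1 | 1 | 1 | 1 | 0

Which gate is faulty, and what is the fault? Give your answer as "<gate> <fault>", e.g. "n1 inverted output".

n4 inverted output

Fault-free values for test 1 (in0=1, in1=1, in2=0): n1=0, n2=1, n3=1, n4=0, n5=1, n6=0, n7=0, giving Y=0. Observed 1.
Test 1: faults giving observed 1 are {n3 stuck-at-0, n3 inverted output, n4 stuck-at-1, n4 inverted output, n5 stuck-at-0, n5 inverted output, n6 stuck-at-1, n6 inverted output, n7 stuck-at-1, n7 inverted output}.
Test 2 (in0=0, in1=1, in2=0): fault-free n1=0, n2=1, n3=1, n4=0, n5=1, n6=0, n7=0 → 0; observed 0. Eliminates n3 stuck-at-0, n3 inverted output, n5 stuck-at-0, n5 inverted output, n6 stuck-at-1, n6 inverted output, n7 stuck-at-1, n7 inverted output.
Test 3 (in0=1, in1=1, in2=1): fault-free n1=1, n2=1, n3=1, n4=1, n5=0, n6=1, n7=1 → 1; observed 0. Eliminates n4 stuck-at-1.
Only n4 inverted output is consistent with every test.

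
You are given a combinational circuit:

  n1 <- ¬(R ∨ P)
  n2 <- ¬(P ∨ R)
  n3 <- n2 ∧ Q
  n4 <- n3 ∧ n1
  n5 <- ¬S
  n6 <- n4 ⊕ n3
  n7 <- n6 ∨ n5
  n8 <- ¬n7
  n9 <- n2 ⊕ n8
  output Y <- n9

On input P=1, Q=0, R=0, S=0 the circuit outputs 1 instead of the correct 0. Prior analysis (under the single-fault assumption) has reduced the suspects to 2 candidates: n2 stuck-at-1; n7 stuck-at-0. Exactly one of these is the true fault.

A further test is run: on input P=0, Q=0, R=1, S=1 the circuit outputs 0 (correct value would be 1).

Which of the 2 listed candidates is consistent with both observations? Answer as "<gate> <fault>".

Evaluate each candidate on input P=0, Q=0, R=1, S=1:
  n2 stuck-at-1: n1=0, n2=1 [stuck-at-1], n3=0, n4=0, n5=0, n6=0, n7=0, n8=1, n9=0 → 0 — matches
  n7 stuck-at-0: n1=0, n2=0, n3=0, n4=0, n5=0, n6=0, n7=0 [stuck-at-0], n8=1, n9=1 → 1 — eliminated
Only n2 stuck-at-1 reproduces the observed 0.

n2 stuck-at-1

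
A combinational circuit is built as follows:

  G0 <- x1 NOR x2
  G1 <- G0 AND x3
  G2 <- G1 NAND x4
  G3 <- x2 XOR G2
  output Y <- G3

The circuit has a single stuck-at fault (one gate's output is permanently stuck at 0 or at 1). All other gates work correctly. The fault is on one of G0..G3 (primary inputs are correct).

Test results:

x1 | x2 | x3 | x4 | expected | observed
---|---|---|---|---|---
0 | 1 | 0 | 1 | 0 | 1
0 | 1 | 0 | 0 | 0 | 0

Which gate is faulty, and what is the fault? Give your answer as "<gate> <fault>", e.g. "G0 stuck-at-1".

Fault-free values for test 1 (x1=0, x2=1, x3=0, x4=1): G0=0, G1=0, G2=1, G3=0, giving Y=0. Observed 1.
Test 1: faults giving observed 1 are {G1 stuck-at-1, G2 stuck-at-0, G3 stuck-at-1}.
Test 2 (x1=0, x2=1, x3=0, x4=0): fault-free G0=0, G1=0, G2=1, G3=0 → 0; observed 0. Eliminates G2 stuck-at-0, G3 stuck-at-1.
Only G1 stuck-at-1 is consistent with every test.

G1 stuck-at-1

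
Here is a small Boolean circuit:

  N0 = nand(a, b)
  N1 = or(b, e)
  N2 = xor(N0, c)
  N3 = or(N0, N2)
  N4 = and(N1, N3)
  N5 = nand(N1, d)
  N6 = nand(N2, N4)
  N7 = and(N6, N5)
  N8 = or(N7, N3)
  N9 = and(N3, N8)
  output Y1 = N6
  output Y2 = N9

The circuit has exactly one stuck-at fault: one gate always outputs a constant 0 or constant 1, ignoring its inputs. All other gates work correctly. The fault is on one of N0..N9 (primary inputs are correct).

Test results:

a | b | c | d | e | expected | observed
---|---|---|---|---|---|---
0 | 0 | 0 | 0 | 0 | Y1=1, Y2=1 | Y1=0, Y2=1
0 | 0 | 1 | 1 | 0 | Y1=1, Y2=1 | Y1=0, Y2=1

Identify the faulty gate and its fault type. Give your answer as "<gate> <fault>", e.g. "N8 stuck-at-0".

N6 stuck-at-0

Fault-free values for test 1 (a=0, b=0, c=0, d=0, e=0): N0=1, N1=0, N2=1, N3=1, N4=0, N5=1, N6=1, N7=1, N8=1, N9=1, giving Y1=1, Y2=1. Observed Y1=0, Y2=1.
Test 1: faults giving observed Y1=0, Y2=1 are {N1 stuck-at-1, N4 stuck-at-1, N6 stuck-at-0}.
Test 2 (a=0, b=0, c=1, d=1, e=0): fault-free N0=1, N1=0, N2=0, N3=1, N4=0, N5=1, N6=1, N7=1, N8=1, N9=1 → Y1=1, Y2=1; observed Y1=0, Y2=1. Eliminates N1 stuck-at-1, N4 stuck-at-1.
Only N6 stuck-at-0 is consistent with every test.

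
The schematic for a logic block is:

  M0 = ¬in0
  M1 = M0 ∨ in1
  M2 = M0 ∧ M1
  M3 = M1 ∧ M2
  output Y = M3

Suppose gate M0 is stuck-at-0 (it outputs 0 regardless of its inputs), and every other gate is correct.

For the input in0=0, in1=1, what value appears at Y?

Propagate with M0 forced: M0=0 [stuck-at-0], M1=1, M2=0, M3=0.
So Y = 0. (Without the fault it would be 1.)

0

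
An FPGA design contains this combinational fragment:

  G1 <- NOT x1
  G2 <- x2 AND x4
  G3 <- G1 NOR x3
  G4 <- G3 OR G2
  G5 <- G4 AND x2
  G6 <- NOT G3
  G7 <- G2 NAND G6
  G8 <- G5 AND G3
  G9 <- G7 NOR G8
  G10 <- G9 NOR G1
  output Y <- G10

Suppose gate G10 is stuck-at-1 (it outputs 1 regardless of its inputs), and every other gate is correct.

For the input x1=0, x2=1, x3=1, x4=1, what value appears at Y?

1

Propagate with G10 forced: G1=1, G2=1, G3=0, G4=1, G5=1, G6=1, G7=0, G8=0, G9=1, G10=1 [stuck-at-1].
So Y = 1. (Without the fault it would be 0.)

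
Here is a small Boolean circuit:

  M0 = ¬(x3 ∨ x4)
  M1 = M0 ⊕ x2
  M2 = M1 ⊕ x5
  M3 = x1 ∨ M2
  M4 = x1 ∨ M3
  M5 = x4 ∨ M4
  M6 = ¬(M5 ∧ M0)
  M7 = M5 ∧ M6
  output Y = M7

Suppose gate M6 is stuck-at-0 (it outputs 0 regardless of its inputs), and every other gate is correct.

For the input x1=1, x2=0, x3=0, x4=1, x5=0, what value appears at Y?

0

Propagate with M6 forced: M0=0, M1=0, M2=0, M3=1, M4=1, M5=1, M6=0 [stuck-at-0], M7=0.
So Y = 0. (Without the fault it would be 1.)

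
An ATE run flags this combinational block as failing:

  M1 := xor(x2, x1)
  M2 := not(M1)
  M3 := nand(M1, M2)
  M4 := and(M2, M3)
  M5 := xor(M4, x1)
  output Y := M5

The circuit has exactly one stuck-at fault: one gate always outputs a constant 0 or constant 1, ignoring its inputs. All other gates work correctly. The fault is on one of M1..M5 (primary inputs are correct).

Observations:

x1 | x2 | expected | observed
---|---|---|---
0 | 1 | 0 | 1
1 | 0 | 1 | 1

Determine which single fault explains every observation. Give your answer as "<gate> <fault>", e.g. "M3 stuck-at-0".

Fault-free values for test 1 (x1=0, x2=1): M1=1, M2=0, M3=1, M4=0, M5=0, giving Y=0. Observed 1.
Test 1: faults giving observed 1 are {M1 stuck-at-0, M4 stuck-at-1, M5 stuck-at-1}.
Test 2 (x1=1, x2=0): fault-free M1=1, M2=0, M3=1, M4=0, M5=1 → 1; observed 1. Eliminates M1 stuck-at-0, M4 stuck-at-1.
Only M5 stuck-at-1 is consistent with every test.

M5 stuck-at-1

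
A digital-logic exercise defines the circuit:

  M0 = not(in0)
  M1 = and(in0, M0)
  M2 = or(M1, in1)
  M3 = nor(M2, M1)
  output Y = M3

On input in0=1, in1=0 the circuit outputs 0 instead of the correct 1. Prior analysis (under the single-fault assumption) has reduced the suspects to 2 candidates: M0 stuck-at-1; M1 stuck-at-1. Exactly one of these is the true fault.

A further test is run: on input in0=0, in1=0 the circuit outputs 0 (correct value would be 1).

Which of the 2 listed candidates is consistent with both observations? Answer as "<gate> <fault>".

M1 stuck-at-1

Evaluate each candidate on input in0=0, in1=0:
  M0 stuck-at-1: M0=1 [stuck-at-1], M1=0, M2=0, M3=1 → 1 — eliminated
  M1 stuck-at-1: M0=1, M1=1 [stuck-at-1], M2=1, M3=0 → 0 — matches
Only M1 stuck-at-1 reproduces the observed 0.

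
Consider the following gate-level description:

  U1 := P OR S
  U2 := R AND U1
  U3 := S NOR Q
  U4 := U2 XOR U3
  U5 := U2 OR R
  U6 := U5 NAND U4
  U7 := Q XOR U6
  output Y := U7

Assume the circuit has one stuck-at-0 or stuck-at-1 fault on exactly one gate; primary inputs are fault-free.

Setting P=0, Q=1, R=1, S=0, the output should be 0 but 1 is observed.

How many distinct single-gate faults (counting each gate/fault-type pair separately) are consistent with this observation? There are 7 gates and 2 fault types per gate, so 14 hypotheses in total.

Fault-free: U1=0, U2=0, U3=0, U4=0, U5=1, U6=1, U7=0 → 0. Observed 1.
  U1 stuck-at-0: output 0 ✗
  U1 stuck-at-1: output 1 ✓
  U2 stuck-at-0: output 0 ✗
  U2 stuck-at-1: output 1 ✓
  U3 stuck-at-0: output 0 ✗
  U3 stuck-at-1: output 1 ✓
  U4 stuck-at-0: output 0 ✗
  U4 stuck-at-1: output 1 ✓
  U5 stuck-at-0: output 0 ✗
  U5 stuck-at-1: output 0 ✗
  U6 stuck-at-0: output 1 ✓
  U6 stuck-at-1: output 0 ✗
  U7 stuck-at-0: output 0 ✗
  U7 stuck-at-1: output 1 ✓
Consistent faults: {U1 stuck-at-1, U2 stuck-at-1, U3 stuck-at-1, U4 stuck-at-1, U6 stuck-at-0, U7 stuck-at-1} — 6 in all.

6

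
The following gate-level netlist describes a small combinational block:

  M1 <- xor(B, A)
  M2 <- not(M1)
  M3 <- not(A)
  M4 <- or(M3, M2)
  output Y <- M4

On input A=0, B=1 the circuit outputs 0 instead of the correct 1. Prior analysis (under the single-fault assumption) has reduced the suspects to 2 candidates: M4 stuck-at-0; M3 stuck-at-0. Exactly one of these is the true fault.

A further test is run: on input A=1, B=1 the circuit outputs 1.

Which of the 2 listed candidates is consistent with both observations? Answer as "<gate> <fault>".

Evaluate each candidate on input A=1, B=1:
  M4 stuck-at-0: M1=0, M2=1, M3=0, M4=0 [stuck-at-0] → 0 — eliminated
  M3 stuck-at-0: M1=0, M2=1, M3=0 [stuck-at-0], M4=1 → 1 — matches
Only M3 stuck-at-0 reproduces the observed 1.

M3 stuck-at-0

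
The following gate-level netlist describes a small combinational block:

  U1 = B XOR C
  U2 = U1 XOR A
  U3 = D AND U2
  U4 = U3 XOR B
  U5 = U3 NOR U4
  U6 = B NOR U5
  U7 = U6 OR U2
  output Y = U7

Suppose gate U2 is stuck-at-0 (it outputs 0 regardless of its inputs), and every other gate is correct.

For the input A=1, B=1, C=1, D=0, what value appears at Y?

0

Propagate with U2 forced: U1=0, U2=0 [stuck-at-0], U3=0, U4=1, U5=0, U6=0, U7=0.
So Y = 0. (Without the fault it would be 1.)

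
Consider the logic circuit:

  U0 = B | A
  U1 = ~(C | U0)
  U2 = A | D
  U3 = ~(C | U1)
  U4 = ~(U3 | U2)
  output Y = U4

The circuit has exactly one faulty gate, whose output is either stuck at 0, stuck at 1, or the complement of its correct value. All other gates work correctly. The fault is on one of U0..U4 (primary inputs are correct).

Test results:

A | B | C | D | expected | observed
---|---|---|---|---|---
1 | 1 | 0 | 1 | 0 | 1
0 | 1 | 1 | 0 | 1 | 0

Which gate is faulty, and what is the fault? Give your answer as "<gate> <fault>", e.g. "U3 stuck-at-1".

U4 inverted output

Fault-free values for test 1 (A=1, B=1, C=0, D=1): U0=1, U1=0, U2=1, U3=1, U4=0, giving Y=0. Observed 1.
Test 1: faults giving observed 1 are {U4 stuck-at-1, U4 inverted output}.
Test 2 (A=0, B=1, C=1, D=0): fault-free U0=1, U1=0, U2=0, U3=0, U4=1 → 1; observed 0. Eliminates U4 stuck-at-1.
Only U4 inverted output is consistent with every test.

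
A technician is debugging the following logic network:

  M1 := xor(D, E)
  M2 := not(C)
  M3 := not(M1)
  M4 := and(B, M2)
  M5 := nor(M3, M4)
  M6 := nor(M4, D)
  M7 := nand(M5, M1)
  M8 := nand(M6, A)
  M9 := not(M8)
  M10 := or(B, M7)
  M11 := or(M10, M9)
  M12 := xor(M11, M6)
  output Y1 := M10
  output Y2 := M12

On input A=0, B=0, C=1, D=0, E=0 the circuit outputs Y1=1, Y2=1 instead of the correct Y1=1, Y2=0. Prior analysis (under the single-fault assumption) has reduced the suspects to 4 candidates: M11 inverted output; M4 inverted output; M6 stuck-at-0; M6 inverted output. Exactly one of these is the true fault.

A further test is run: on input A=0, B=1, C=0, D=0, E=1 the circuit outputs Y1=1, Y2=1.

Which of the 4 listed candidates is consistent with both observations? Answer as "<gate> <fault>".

Evaluate each candidate on input A=0, B=1, C=0, D=0, E=1:
  M11 inverted output: M1=1, M2=1, M3=0, M4=1, M5=0, M6=0, M7=1, M8=1, M9=0, M10=1, M11=0 [inverted output], M12=0 → Y1=1, Y2=0 — eliminated
  M4 inverted output: M1=1, M2=1, M3=0, M4=0 [inverted output], M5=1, M6=1, M7=0, M8=1, M9=0, M10=1, M11=1, M12=0 → Y1=1, Y2=0 — eliminated
  M6 stuck-at-0: M1=1, M2=1, M3=0, M4=1, M5=0, M6=0 [stuck-at-0], M7=1, M8=1, M9=0, M10=1, M11=1, M12=1 → Y1=1, Y2=1 — matches
  M6 inverted output: M1=1, M2=1, M3=0, M4=1, M5=0, M6=1 [inverted output], M7=1, M8=1, M9=0, M10=1, M11=1, M12=0 → Y1=1, Y2=0 — eliminated
Only M6 stuck-at-0 reproduces the observed Y1=1, Y2=1.

M6 stuck-at-0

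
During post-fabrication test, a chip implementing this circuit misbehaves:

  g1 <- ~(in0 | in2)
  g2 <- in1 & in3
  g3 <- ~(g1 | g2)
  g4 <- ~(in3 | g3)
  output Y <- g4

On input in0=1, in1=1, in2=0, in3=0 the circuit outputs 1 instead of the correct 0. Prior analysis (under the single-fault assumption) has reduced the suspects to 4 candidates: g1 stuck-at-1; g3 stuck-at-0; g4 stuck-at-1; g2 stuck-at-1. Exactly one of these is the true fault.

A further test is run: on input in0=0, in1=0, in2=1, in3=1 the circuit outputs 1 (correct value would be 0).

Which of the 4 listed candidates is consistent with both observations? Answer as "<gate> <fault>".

g4 stuck-at-1

Evaluate each candidate on input in0=0, in1=0, in2=1, in3=1:
  g1 stuck-at-1: g1=1 [stuck-at-1], g2=0, g3=0, g4=0 → 0 — eliminated
  g3 stuck-at-0: g1=0, g2=0, g3=0 [stuck-at-0], g4=0 → 0 — eliminated
  g4 stuck-at-1: g1=0, g2=0, g3=1, g4=1 [stuck-at-1] → 1 — matches
  g2 stuck-at-1: g1=0, g2=1 [stuck-at-1], g3=0, g4=0 → 0 — eliminated
Only g4 stuck-at-1 reproduces the observed 1.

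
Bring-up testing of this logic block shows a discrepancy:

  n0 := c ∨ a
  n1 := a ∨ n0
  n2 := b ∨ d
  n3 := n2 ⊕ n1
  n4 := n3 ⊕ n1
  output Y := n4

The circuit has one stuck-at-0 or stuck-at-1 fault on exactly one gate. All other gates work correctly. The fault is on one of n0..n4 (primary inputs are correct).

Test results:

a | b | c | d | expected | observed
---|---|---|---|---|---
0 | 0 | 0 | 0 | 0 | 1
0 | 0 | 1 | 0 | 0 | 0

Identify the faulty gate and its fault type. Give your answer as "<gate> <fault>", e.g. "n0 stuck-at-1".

n3 stuck-at-1

Fault-free values for test 1 (a=0, b=0, c=0, d=0): n0=0, n1=0, n2=0, n3=0, n4=0, giving Y=0. Observed 1.
Test 1: faults giving observed 1 are {n2 stuck-at-1, n3 stuck-at-1, n4 stuck-at-1}.
Test 2 (a=0, b=0, c=1, d=0): fault-free n0=1, n1=1, n2=0, n3=1, n4=0 → 0; observed 0. Eliminates n2 stuck-at-1, n4 stuck-at-1.
Only n3 stuck-at-1 is consistent with every test.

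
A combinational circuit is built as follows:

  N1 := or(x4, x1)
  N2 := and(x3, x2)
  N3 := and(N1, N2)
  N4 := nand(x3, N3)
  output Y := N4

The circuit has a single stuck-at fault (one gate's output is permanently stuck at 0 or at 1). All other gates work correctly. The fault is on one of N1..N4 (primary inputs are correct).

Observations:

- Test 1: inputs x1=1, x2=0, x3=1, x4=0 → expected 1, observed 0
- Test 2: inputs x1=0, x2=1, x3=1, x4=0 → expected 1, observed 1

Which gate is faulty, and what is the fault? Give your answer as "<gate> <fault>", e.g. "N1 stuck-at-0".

N2 stuck-at-1

Fault-free values for test 1 (x1=1, x2=0, x3=1, x4=0): N1=1, N2=0, N3=0, N4=1, giving Y=1. Observed 0.
Test 1: faults giving observed 0 are {N2 stuck-at-1, N3 stuck-at-1, N4 stuck-at-0}.
Test 2 (x1=0, x2=1, x3=1, x4=0): fault-free N1=0, N2=1, N3=0, N4=1 → 1; observed 1. Eliminates N3 stuck-at-1, N4 stuck-at-0.
Only N2 stuck-at-1 is consistent with every test.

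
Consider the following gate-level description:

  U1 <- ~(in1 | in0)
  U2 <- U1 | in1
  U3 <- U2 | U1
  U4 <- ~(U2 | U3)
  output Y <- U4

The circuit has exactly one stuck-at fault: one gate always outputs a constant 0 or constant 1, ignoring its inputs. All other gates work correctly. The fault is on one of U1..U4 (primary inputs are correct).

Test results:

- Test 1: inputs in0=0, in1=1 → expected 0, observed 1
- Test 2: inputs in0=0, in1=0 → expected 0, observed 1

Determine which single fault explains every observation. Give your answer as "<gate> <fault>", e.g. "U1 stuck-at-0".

Fault-free values for test 1 (in0=0, in1=1): U1=0, U2=1, U3=1, U4=0, giving Y=0. Observed 1.
Test 1: faults giving observed 1 are {U2 stuck-at-0, U4 stuck-at-1}.
Test 2 (in0=0, in1=0): fault-free U1=1, U2=1, U3=1, U4=0 → 0; observed 1. Eliminates U2 stuck-at-0.
Only U4 stuck-at-1 is consistent with every test.

U4 stuck-at-1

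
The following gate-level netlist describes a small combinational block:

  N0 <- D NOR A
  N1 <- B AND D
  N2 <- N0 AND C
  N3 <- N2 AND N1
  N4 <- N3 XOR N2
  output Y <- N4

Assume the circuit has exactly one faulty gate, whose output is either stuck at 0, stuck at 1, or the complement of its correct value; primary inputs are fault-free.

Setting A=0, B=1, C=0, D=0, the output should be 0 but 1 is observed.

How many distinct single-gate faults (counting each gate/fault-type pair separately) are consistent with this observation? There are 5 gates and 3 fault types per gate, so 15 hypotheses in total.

Fault-free: N0=1, N1=0, N2=0, N3=0, N4=0 → 0. Observed 1.
  N0: none of the 3 fault types match ✗
  N1: none of the 3 fault types match ✗
  N2: stuck-at-1, inverted output ✓; others ✗
  N3: stuck-at-1, inverted output ✓; others ✗
  N4: stuck-at-1, inverted output ✓; others ✗
Consistent faults: {N2 stuck-at-1, N2 inverted output, N3 stuck-at-1, N3 inverted output, N4 stuck-at-1, N4 inverted output} — 6 in all.

6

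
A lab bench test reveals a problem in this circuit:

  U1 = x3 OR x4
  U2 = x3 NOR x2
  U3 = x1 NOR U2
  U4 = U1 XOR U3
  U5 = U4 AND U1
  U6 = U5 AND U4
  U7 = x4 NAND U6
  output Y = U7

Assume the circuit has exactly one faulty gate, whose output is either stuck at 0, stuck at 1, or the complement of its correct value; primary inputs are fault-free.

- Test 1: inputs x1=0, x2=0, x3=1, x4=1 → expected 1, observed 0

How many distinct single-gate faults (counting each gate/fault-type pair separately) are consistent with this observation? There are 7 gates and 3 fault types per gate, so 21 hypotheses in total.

Fault-free: U1=1, U2=0, U3=1, U4=0, U5=0, U6=0, U7=1 → 1. Observed 0.
  U1: none of the 3 fault types match ✗
  U2: stuck-at-1, inverted output ✓; others ✗
  U3: stuck-at-0, inverted output ✓; others ✗
  U4: stuck-at-1, inverted output ✓; others ✗
  U5: none of the 3 fault types match ✗
  U6: stuck-at-1, inverted output ✓; others ✗
  U7: stuck-at-0, inverted output ✓; others ✗
Consistent faults: {U2 stuck-at-1, U2 inverted output, U3 stuck-at-0, U3 inverted output, U4 stuck-at-1, U4 inverted output, U6 stuck-at-1, U6 inverted output, U7 stuck-at-0, U7 inverted output} — 10 in all.

10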